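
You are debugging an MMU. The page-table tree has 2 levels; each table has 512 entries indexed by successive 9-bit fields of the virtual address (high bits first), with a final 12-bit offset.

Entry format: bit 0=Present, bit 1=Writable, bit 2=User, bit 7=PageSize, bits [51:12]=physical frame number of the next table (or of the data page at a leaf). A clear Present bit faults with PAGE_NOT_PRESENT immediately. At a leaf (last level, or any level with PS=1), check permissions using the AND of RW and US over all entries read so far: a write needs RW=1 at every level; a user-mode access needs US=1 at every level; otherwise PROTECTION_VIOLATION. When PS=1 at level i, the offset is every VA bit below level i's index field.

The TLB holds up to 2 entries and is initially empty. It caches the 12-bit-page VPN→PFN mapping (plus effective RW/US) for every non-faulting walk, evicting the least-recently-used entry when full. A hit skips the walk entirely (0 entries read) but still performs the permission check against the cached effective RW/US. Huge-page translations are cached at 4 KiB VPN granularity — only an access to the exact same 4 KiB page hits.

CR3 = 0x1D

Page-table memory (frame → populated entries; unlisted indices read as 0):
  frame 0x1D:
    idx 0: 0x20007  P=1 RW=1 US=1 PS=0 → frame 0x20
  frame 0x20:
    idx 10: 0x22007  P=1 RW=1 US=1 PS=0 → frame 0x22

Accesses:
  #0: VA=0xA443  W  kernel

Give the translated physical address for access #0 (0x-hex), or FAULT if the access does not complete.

Walk each access:
#0 VA=0xA443 (w,kernel):
  L0: frame=0x1D idx=0 entry=0x20007 [P=1 RW=1 US=1 PS=0]
  L1: frame=0x20 idx=10 entry=0x22007 [P=1 RW=1 US=1 PS=0]
  ✓ 0x22443  — 2 lookups

Access #0 PA: 0x22443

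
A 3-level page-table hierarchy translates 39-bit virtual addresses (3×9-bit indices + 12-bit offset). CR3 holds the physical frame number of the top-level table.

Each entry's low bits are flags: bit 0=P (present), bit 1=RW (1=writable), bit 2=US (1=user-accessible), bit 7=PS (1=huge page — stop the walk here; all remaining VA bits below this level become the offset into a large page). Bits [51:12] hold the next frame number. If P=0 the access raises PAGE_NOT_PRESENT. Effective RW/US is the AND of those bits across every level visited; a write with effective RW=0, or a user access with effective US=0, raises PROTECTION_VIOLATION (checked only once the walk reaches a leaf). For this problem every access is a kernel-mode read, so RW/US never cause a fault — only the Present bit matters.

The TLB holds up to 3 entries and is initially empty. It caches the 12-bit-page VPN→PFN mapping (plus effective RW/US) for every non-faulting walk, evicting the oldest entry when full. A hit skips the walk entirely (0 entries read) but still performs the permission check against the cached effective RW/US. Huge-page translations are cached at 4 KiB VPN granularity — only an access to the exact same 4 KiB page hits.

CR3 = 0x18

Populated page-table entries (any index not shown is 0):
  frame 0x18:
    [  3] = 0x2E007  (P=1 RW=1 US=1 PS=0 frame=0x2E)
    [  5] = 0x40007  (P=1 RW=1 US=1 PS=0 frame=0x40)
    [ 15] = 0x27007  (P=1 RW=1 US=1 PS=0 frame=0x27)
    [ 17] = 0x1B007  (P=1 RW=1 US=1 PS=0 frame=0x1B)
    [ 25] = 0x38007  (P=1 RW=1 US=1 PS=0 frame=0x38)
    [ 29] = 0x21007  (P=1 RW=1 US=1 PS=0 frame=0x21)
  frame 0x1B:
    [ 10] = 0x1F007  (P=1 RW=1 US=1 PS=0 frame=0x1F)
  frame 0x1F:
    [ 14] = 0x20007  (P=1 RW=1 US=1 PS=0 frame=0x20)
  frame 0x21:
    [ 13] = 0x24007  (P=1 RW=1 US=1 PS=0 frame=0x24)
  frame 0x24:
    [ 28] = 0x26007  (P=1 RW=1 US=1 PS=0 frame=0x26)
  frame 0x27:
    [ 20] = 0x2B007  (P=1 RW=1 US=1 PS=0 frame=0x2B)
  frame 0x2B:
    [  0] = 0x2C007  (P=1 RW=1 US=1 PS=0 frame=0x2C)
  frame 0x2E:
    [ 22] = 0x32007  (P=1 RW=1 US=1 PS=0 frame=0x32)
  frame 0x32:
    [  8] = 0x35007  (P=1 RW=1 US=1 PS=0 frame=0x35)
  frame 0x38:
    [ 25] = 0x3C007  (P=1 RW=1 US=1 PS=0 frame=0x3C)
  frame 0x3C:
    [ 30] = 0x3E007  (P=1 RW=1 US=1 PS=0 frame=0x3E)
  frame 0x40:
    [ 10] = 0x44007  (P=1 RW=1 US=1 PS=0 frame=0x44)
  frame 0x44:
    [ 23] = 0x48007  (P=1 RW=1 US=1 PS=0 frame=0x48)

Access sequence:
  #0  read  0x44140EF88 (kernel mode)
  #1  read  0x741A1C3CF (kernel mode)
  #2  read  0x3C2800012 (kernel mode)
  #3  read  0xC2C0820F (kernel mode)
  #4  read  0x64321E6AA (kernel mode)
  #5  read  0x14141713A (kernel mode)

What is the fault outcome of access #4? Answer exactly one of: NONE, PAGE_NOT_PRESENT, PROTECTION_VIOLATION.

Per-access translation:
#0 VA=0x44140EF88 (r,kernel):
  lvl0: tbl 0x18, slot 17 ⇒ 0x1B007 (P1/RW1/US1/PS0)
  lvl1: tbl 0x1B, slot 10 ⇒ 0x1F007 (P1/RW1/US1/PS0)
  lvl2: tbl 0x1F, slot 14 ⇒ 0x20007 (P1/RW1/US1/PS0)
  → PA=0x20F88  (3 entries read)
#1 VA=0x741A1C3CF (r,kernel):
  lvl0: tbl 0x18, slot 29 ⇒ 0x21007 (P1/RW1/US1/PS0)
  lvl1: tbl 0x21, slot 13 ⇒ 0x24007 (P1/RW1/US1/PS0)
  lvl2: tbl 0x24, slot 28 ⇒ 0x26007 (P1/RW1/US1/PS0)
  → PA=0x263CF  (3 entries read)
#2 VA=0x3C2800012 (r,kernel):
  lvl0: tbl 0x18, slot 15 ⇒ 0x27007 (P1/RW1/US1/PS0)
  lvl1: tbl 0x27, slot 20 ⇒ 0x2B007 (P1/RW1/US1/PS0)
  lvl2: tbl 0x2B, slot 0 ⇒ 0x2C007 (P1/RW1/US1/PS0)
  → PA=0x2C012  (3 entries read)
#3 VA=0xC2C0820F (r,kernel):
  lvl0: tbl 0x18, slot 3 ⇒ 0x2E007 (P1/RW1/US1/PS0)
  lvl1: tbl 0x2E, slot 22 ⇒ 0x32007 (P1/RW1/US1/PS0)
  lvl2: tbl 0x32, slot 8 ⇒ 0x35007 (P1/RW1/US1/PS0)
  → PA=0x3520F  (3 entries read)
#4 VA=0x64321E6AA (r,kernel):
  lvl0: tbl 0x18, slot 25 ⇒ 0x38007 (P1/RW1/US1/PS0)
  lvl1: tbl 0x38, slot 25 ⇒ 0x3C007 (P1/RW1/US1/PS0)
  lvl2: tbl 0x3C, slot 30 ⇒ 0x3E007 (P1/RW1/US1/PS0)
  → PA=0x3E6AA  (3 entries read)
#5 VA=0x14141713A (r,kernel):
  lvl0: tbl 0x18, slot 5 ⇒ 0x40007 (P1/RW1/US1/PS0)
  lvl1: tbl 0x40, slot 10 ⇒ 0x44007 (P1/RW1/US1/PS0)
  lvl2: tbl 0x44, slot 23 ⇒ 0x48007 (P1/RW1/US1/PS0)
  → PA=0x4813A  (3 entries read)

Access #4 fault: NONE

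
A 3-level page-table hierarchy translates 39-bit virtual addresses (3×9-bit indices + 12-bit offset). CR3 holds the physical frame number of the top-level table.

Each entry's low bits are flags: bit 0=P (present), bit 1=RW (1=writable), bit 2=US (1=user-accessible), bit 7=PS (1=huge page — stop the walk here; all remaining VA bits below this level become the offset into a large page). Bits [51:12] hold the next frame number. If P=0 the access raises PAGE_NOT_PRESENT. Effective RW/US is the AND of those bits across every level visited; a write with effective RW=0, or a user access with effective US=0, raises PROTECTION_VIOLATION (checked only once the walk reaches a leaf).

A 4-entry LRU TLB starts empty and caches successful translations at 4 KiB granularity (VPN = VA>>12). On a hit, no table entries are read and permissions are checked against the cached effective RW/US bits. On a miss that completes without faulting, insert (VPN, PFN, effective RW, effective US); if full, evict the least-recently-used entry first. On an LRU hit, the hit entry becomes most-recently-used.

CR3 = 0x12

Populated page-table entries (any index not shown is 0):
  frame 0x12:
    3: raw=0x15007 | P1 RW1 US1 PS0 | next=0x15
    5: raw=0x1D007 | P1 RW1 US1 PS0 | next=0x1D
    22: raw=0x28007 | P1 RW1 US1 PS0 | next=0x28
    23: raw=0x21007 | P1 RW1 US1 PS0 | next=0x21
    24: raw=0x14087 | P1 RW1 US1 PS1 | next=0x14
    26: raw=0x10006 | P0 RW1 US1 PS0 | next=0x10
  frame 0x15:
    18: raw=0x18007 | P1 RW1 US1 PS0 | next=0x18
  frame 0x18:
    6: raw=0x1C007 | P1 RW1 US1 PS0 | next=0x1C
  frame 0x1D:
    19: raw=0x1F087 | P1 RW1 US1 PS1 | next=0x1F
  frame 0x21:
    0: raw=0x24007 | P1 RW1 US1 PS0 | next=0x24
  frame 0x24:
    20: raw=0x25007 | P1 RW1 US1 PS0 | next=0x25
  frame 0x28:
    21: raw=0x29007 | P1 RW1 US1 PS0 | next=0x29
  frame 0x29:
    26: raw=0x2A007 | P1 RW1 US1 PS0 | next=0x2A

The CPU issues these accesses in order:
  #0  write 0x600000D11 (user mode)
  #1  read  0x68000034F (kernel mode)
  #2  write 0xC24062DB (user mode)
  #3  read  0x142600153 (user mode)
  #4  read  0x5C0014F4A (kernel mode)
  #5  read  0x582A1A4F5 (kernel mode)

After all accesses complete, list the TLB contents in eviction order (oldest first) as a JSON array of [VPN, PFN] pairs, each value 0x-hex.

Trace:
#0 VA=0x600000D11 (w,user):
  L0: frame=0x12 idx=24 entry=0x14087 [P=1 RW=1 US=1 PS=1]
  → PA=0x14D11 (huge @L0)  (1 entries read)
#1 VA=0x68000034F (r,kernel):
  L0: frame=0x12 idx=26 entry=0x10006 [P=0 RW=1 US=1 PS=0]
  ⇒ fault: PAGE_NOT_PRESENT  — 1 lookups
#2 VA=0xC24062DB (w,user):
  L0: frame=0x12 idx=3 entry=0x15007 [P=1 RW=1 US=1 PS=0]
  L1: frame=0x15 idx=18 entry=0x18007 [P=1 RW=1 US=1 PS=0]
  L2: frame=0x18 idx=6 entry=0x1C007 [P=1 RW=1 US=1 PS=0]
  → PA=0x1C2DB  (3 entries read)
#3 VA=0x142600153 (r,user):
  L0: frame=0x12 idx=5 entry=0x1D007 [P=1 RW=1 US=1 PS=0]
  L1: frame=0x1D idx=19 entry=0x1F087 [P=1 RW=1 US=1 PS=1]
  → PA=0x1F153 (huge @L1)  (2 entries read)
#4 VA=0x5C0014F4A (r,kernel):
  L0: frame=0x12 idx=23 entry=0x21007 [P=1 RW=1 US=1 PS=0]
  L1: frame=0x21 idx=0 entry=0x24007 [P=1 RW=1 US=1 PS=0]
  L2: frame=0x24 idx=20 entry=0x25007 [P=1 RW=1 US=1 PS=0]
  → PA=0x25F4A  (3 entries read)
#5 VA=0x582A1A4F5 (r,kernel):
  L0: frame=0x12 idx=22 entry=0x28007 [P=1 RW=1 US=1 PS=0]
  L1: frame=0x28 idx=21 entry=0x29007 [P=1 RW=1 US=1 PS=0]
  L2: frame=0x29 idx=26 entry=0x2A007 [P=1 RW=1 US=1 PS=0]
  → PA=0x2A4F5  (3 entries read)

TLB: [["0xC2406", "0x1C"], ["0x142600", "0x1F"], ["0x5C0014", "0x25"], ["0x582A1A", "0x2A"]]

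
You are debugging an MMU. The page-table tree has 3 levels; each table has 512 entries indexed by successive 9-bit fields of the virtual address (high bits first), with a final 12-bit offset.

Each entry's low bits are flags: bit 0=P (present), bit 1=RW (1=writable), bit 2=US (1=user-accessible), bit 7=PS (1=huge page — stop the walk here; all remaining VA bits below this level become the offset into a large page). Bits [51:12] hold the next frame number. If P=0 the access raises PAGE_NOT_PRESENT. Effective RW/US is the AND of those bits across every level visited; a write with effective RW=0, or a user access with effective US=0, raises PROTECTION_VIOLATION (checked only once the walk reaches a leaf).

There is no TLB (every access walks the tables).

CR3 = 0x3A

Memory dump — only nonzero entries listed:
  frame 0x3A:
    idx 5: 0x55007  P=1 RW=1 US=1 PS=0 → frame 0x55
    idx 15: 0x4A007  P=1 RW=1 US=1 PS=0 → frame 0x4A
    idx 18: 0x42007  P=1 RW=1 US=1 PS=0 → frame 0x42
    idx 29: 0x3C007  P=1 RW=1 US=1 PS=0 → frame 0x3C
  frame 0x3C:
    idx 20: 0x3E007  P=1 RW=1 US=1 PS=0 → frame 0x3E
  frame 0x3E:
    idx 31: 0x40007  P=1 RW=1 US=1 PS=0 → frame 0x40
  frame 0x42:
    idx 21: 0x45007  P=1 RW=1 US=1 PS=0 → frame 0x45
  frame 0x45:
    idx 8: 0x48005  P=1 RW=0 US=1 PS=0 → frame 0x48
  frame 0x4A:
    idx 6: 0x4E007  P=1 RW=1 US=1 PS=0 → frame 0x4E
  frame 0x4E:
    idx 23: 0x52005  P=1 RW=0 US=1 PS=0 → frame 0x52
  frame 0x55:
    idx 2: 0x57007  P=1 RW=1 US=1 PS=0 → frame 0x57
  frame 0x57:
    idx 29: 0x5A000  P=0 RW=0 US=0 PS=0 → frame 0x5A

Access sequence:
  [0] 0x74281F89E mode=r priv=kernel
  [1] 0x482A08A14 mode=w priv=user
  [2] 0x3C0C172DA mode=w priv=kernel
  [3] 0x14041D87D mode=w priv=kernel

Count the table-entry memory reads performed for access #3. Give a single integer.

Walk each access:
#0 VA=0x74281F89E (r,kernel):
  lvl0: tbl 0x3A, slot 29 ⇒ 0x3C007 (P1/RW1/US1/PS0)
  lvl1: tbl 0x3C, slot 20 ⇒ 0x3E007 (P1/RW1/US1/PS0)
  lvl2: tbl 0x3E, slot 31 ⇒ 0x40007 (P1/RW1/US1/PS0)
  ⇒ phys 0x4089E  [3 reads]
#1 VA=0x482A08A14 (w,user):
  lvl0: tbl 0x3A, slot 18 ⇒ 0x42007 (P1/RW1/US1/PS0)
  lvl1: tbl 0x42, slot 21 ⇒ 0x45007 (P1/RW1/US1/PS0)
  lvl2: tbl 0x45, slot 8 ⇒ 0x48005 (P1/RW0/US1/PS0)
  ⇒ fault: PROTECTION_VIOLATION  — 3 lookups
#2 VA=0x3C0C172DA (w,kernel):
  lvl0: tbl 0x3A, slot 15 ⇒ 0x4A007 (P1/RW1/US1/PS0)
  lvl1: tbl 0x4A, slot 6 ⇒ 0x4E007 (P1/RW1/US1/PS0)
  lvl2: tbl 0x4E, slot 23 ⇒ 0x52005 (P1/RW0/US1/PS0)
  ⇒ fault: PROTECTION_VIOLATION  — 3 lookups
#3 VA=0x14041D87D (w,kernel):
  lvl0: tbl 0x3A, slot 5 ⇒ 0x55007 (P1/RW1/US1/PS0)
  lvl1: tbl 0x55, slot 2 ⇒ 0x57007 (P1/RW1/US1/PS0)
  lvl2: tbl 0x57, slot 29 ⇒ 0x5A000 (P0/RW0/US0/PS0)
  ⇒ fault: PAGE_NOT_PRESENT  — 3 lookups

Entries read for #3: 3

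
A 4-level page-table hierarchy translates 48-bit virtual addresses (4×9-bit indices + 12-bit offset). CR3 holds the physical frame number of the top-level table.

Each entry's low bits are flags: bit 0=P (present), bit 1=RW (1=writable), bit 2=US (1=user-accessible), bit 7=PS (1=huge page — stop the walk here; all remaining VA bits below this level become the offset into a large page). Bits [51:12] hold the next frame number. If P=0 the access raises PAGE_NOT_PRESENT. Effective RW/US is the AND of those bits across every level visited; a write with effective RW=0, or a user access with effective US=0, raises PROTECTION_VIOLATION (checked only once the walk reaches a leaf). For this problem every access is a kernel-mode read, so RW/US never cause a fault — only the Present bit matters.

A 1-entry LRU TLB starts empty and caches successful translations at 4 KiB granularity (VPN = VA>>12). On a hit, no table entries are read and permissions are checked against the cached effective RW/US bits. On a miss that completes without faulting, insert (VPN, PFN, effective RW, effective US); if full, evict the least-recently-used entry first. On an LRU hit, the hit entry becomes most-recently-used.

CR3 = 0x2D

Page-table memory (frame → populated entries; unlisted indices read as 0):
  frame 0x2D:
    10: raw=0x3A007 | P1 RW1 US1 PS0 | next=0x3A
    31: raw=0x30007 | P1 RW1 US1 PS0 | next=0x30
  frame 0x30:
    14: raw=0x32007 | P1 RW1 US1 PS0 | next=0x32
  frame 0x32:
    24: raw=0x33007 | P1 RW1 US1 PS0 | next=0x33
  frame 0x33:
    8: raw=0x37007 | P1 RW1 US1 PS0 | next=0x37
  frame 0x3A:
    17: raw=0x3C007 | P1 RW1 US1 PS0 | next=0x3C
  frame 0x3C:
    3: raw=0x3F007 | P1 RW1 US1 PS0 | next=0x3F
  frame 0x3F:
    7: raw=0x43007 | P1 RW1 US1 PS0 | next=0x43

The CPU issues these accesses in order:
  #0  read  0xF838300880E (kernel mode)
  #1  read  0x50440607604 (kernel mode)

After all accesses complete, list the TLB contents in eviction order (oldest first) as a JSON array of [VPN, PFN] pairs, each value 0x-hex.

Trace:
#0 VA=0xF838300880E (r,kernel):
  L0 @0x2D[31] → 0x30007  P=1,RW=1,US=1,PS=0
  L1 @0x30[14] → 0x32007  P=1,RW=1,US=1,PS=0
  L2 @0x32[24] → 0x33007  P=1,RW=1,US=1,PS=0
  L3 @0x33[8] → 0x37007  P=1,RW=1,US=1,PS=0
  → PA=0x3780E  (4 entries read)
#1 VA=0x50440607604 (r,kernel):
  L0 @0x2D[10] → 0x3A007  P=1,RW=1,US=1,PS=0
  L1 @0x3A[17] → 0x3C007  P=1,RW=1,US=1,PS=0
  L2 @0x3C[3] → 0x3F007  P=1,RW=1,US=1,PS=0
  L3 @0x3F[7] → 0x43007  P=1,RW=1,US=1,PS=0
  → PA=0x43604  (4 entries read)

TLB: [["0x50440607", "0x43"]]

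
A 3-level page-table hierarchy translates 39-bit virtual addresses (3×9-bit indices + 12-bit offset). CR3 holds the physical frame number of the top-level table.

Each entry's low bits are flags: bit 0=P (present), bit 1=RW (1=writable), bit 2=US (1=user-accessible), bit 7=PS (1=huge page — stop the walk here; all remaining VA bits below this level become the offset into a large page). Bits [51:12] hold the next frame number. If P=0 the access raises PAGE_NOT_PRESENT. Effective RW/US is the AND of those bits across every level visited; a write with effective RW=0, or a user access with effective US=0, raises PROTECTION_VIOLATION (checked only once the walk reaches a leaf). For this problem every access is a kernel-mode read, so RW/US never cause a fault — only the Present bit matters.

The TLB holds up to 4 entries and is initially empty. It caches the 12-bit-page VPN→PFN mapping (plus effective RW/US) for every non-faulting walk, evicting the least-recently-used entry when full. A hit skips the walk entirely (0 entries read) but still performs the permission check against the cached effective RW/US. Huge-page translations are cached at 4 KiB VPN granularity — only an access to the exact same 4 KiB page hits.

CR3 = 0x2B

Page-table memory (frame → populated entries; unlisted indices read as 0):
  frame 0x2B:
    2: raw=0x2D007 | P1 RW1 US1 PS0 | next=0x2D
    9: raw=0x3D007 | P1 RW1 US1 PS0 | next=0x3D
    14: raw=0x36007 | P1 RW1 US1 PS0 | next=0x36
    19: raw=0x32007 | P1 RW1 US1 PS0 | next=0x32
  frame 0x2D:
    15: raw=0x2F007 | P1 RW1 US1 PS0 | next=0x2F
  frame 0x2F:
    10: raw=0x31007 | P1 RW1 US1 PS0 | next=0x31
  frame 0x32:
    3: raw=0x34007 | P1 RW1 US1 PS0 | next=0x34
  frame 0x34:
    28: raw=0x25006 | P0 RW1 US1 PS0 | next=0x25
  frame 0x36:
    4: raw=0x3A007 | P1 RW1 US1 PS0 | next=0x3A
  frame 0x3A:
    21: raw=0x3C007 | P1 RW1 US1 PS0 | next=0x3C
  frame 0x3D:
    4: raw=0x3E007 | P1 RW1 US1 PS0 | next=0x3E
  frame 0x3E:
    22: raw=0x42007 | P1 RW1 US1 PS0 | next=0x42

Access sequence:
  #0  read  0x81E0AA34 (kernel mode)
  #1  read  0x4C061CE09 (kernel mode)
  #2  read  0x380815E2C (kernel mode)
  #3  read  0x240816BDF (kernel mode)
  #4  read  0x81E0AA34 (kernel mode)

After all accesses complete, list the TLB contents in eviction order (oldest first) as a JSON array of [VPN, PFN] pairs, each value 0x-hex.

Trace:
#0 VA=0x81E0AA34 (r,kernel):
  L0 @0x2B[2] → 0x2D007  P=1,RW=1,US=1,PS=0
  L1 @0x2D[15] → 0x2F007  P=1,RW=1,US=1,PS=0
  L2 @0x2F[10] → 0x31007  P=1,RW=1,US=1,PS=0
  ⇒ phys 0x31A34  [3 reads]
#1 VA=0x4C061CE09 (r,kernel):
  L0 @0x2B[19] → 0x32007  P=1,RW=1,US=1,PS=0
  L1 @0x32[3] → 0x34007  P=1,RW=1,US=1,PS=0
  L2 @0x34[28] → 0x25006  P=0,RW=1,US=1,PS=0
  → PAGE_NOT_PRESENT  (3 entries read)
#2 VA=0x380815E2C (r,kernel):
  L0 @0x2B[14] → 0x36007  P=1,RW=1,US=1,PS=0
  L1 @0x36[4] → 0x3A007  P=1,RW=1,US=1,PS=0
  L2 @0x3A[21] → 0x3C007  P=1,RW=1,US=1,PS=0
  ⇒ phys 0x3CE2C  [3 reads]
#3 VA=0x240816BDF (r,kernel):
  L0 @0x2B[9] → 0x3D007  P=1,RW=1,US=1,PS=0
  L1 @0x3D[4] → 0x3E007  P=1,RW=1,US=1,PS=0
  L2 @0x3E[22] → 0x42007  P=1,RW=1,US=1,PS=0
  ⇒ phys 0x42BDF  [3 reads]
#4 VA=0x81E0AA34 (r,kernel):
  TLB hit vpn=0x81E0A → PA=0x31A34

TLB: [["0x380815", "0x3C"], ["0x240816", "0x42"], ["0x81E0A", "0x31"]]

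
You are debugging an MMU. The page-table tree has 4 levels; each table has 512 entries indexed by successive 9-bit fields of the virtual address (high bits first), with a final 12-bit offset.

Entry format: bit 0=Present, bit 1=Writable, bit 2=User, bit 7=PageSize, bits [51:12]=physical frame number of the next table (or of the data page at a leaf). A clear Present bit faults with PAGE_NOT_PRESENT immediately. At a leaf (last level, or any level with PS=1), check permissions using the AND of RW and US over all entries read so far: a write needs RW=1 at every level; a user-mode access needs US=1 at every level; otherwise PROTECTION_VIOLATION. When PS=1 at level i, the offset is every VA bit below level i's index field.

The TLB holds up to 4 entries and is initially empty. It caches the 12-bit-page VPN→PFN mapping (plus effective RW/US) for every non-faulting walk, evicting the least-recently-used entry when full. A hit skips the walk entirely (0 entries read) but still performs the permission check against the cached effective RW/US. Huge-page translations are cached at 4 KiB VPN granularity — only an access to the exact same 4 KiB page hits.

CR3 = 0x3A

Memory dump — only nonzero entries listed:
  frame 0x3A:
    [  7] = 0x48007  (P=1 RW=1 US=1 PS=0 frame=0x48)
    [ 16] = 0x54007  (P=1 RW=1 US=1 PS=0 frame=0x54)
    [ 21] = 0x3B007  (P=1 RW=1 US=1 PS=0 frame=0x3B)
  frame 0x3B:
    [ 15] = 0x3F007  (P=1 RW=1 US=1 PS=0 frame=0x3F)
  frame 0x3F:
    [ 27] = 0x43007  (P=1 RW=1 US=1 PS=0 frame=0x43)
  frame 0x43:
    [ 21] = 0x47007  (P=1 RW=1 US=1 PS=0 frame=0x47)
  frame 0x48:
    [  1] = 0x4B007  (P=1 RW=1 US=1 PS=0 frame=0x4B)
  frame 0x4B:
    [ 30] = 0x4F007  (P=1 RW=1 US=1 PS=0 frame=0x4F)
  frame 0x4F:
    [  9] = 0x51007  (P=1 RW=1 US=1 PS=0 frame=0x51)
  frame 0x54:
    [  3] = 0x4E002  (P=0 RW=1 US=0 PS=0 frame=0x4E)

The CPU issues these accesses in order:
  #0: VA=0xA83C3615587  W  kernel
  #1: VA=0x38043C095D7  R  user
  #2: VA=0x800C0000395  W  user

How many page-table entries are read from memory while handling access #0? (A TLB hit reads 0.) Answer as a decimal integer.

Per-access translation:
#0 VA=0xA83C3615587 (w,kernel):
  [0] read 0x3A idx=21: raw=0x3B007 flags P=1 W=1 U=1 S=0
  [1] read 0x3B idx=15: raw=0x3F007 flags P=1 W=1 U=1 S=0
  [2] read 0x3F idx=27: raw=0x43007 flags P=1 W=1 U=1 S=0
  [3] read 0x43 idx=21: raw=0x47007 flags P=1 W=1 U=1 S=0
  → PA=0x47587  (4 entries read)
#1 VA=0x38043C095D7 (r,user):
  [0] read 0x3A idx=7: raw=0x48007 flags P=1 W=1 U=1 S=0
  [1] read 0x48 idx=1: raw=0x4B007 flags P=1 W=1 U=1 S=0
  [2] read 0x4B idx=30: raw=0x4F007 flags P=1 W=1 U=1 S=0
  [3] read 0x4F idx=9: raw=0x51007 flags P=1 W=1 U=1 S=0
  → PA=0x515D7  (4 entries read)
#2 VA=0x800C0000395 (w,user):
  [0] read 0x3A idx=16: raw=0x54007 flags P=1 W=1 U=1 S=0
  [1] read 0x54 idx=3: raw=0x4E002 flags P=0 W=1 U=0 S=0
  → PAGE_NOT_PRESENT  (2 entries read)

Entries read for #0: 4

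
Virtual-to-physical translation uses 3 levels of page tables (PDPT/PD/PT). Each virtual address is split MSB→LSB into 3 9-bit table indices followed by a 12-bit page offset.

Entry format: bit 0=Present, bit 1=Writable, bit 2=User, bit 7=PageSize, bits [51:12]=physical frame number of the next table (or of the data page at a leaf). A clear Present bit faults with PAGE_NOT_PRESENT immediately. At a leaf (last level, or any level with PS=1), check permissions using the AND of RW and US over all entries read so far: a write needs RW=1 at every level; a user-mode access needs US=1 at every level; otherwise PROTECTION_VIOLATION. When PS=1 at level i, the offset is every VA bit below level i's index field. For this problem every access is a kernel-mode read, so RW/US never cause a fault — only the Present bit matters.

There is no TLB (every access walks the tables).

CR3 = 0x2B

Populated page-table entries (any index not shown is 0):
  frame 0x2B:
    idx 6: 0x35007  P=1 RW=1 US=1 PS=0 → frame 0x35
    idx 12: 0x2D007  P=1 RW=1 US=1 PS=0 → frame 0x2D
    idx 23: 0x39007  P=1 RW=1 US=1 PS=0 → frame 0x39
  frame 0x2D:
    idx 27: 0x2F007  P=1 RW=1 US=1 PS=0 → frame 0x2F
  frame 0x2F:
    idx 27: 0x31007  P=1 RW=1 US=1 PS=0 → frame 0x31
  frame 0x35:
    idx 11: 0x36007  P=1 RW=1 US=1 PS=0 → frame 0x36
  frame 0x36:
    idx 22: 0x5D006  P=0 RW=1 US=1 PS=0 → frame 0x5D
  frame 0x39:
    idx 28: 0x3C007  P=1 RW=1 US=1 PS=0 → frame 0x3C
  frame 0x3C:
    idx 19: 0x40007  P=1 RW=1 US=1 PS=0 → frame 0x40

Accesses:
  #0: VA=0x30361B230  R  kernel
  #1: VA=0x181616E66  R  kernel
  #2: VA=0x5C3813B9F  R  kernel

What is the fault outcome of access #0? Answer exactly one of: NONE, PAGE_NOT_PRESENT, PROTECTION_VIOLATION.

Walk each access:
#0 VA=0x30361B230 (r,kernel):
  [0] read 0x2B idx=12: raw=0x2D007 flags P=1 W=1 U=1 S=0
  [1] read 0x2D idx=27: raw=0x2F007 flags P=1 W=1 U=1 S=0
  [2] read 0x2F idx=27: raw=0x31007 flags P=1 W=1 U=1 S=0
  ✓ 0x31230  — 3 lookups
#1 VA=0x181616E66 (r,kernel):
  [0] read 0x2B idx=6: raw=0x35007 flags P=1 W=1 U=1 S=0
  [1] read 0x35 idx=11: raw=0x36007 flags P=1 W=1 U=1 S=0
  [2] read 0x36 idx=22: raw=0x5D006 flags P=0 W=1 U=1 S=0
  ⇒ fault: PAGE_NOT_PRESENT  — 3 lookups
#2 VA=0x5C3813B9F (r,kernel):
  [0] read 0x2B idx=23: raw=0x39007 flags P=1 W=1 U=1 S=0
  [1] read 0x39 idx=28: raw=0x3C007 flags P=1 W=1 U=1 S=0
  [2] read 0x3C idx=19: raw=0x40007 flags P=1 W=1 U=1 S=0
  ✓ 0x40B9F  — 3 lookups

Access #0 fault: NONE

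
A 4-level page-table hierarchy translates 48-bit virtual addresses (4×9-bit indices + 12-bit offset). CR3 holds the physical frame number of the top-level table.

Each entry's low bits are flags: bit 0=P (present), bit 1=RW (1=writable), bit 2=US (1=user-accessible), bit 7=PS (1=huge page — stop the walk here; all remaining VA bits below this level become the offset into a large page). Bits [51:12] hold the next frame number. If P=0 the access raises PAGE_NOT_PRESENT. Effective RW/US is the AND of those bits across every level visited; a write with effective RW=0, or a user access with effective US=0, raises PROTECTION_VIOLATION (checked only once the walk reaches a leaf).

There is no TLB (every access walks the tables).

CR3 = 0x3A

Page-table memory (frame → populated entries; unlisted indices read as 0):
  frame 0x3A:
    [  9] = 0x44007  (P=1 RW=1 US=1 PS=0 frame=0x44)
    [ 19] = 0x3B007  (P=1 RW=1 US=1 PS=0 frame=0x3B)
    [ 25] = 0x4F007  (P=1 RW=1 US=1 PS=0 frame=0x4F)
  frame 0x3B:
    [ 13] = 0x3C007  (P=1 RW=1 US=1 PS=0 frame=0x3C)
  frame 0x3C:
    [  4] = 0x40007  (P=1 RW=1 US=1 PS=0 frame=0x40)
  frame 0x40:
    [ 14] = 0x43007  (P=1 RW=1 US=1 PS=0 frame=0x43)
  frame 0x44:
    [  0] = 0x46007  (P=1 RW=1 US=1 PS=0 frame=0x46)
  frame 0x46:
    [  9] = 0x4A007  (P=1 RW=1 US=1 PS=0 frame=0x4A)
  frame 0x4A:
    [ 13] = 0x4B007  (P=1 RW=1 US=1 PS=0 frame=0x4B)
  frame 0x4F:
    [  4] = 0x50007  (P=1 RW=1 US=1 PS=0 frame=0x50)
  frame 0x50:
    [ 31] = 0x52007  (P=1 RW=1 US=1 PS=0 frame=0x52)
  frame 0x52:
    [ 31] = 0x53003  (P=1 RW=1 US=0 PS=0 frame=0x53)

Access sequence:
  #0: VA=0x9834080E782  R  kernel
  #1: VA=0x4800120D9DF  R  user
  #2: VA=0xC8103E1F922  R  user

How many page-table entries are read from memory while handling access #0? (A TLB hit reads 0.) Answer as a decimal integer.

Walk each access:
#0 VA=0x9834080E782 (r,kernel):
  [0] read 0x3A idx=19: raw=0x3B007 flags P=1 W=1 U=1 S=0
  [1] read 0x3B idx=13: raw=0x3C007 flags P=1 W=1 U=1 S=0
  [2] read 0x3C idx=4: raw=0x40007 flags P=1 W=1 U=1 S=0
  [3] read 0x40 idx=14: raw=0x43007 flags P=1 W=1 U=1 S=0
  → PA=0x43782  (4 entries read)
#1 VA=0x4800120D9DF (r,user):
  [0] read 0x3A idx=9: raw=0x44007 flags P=1 W=1 U=1 S=0
  [1] read 0x44 idx=0: raw=0x46007 flags P=1 W=1 U=1 S=0
  [2] read 0x46 idx=9: raw=0x4A007 flags P=1 W=1 U=1 S=0
  [3] read 0x4A idx=13: raw=0x4B007 flags P=1 W=1 U=1 S=0
  → PA=0x4B9DF  (4 entries read)
#2 VA=0xC8103E1F922 (r,user):
  [0] read 0x3A idx=25: raw=0x4F007 flags P=1 W=1 U=1 S=0
  [1] read 0x4F idx=4: raw=0x50007 flags P=1 W=1 U=1 S=0
  [2] read 0x50 idx=31: raw=0x52007 flags P=1 W=1 U=1 S=0
  [3] read 0x52 idx=31: raw=0x53003 flags P=1 W=1 U=0 S=0
  ⇒ fault: PROTECTION_VIOLATION  — 4 lookups

Entries read for #0: 4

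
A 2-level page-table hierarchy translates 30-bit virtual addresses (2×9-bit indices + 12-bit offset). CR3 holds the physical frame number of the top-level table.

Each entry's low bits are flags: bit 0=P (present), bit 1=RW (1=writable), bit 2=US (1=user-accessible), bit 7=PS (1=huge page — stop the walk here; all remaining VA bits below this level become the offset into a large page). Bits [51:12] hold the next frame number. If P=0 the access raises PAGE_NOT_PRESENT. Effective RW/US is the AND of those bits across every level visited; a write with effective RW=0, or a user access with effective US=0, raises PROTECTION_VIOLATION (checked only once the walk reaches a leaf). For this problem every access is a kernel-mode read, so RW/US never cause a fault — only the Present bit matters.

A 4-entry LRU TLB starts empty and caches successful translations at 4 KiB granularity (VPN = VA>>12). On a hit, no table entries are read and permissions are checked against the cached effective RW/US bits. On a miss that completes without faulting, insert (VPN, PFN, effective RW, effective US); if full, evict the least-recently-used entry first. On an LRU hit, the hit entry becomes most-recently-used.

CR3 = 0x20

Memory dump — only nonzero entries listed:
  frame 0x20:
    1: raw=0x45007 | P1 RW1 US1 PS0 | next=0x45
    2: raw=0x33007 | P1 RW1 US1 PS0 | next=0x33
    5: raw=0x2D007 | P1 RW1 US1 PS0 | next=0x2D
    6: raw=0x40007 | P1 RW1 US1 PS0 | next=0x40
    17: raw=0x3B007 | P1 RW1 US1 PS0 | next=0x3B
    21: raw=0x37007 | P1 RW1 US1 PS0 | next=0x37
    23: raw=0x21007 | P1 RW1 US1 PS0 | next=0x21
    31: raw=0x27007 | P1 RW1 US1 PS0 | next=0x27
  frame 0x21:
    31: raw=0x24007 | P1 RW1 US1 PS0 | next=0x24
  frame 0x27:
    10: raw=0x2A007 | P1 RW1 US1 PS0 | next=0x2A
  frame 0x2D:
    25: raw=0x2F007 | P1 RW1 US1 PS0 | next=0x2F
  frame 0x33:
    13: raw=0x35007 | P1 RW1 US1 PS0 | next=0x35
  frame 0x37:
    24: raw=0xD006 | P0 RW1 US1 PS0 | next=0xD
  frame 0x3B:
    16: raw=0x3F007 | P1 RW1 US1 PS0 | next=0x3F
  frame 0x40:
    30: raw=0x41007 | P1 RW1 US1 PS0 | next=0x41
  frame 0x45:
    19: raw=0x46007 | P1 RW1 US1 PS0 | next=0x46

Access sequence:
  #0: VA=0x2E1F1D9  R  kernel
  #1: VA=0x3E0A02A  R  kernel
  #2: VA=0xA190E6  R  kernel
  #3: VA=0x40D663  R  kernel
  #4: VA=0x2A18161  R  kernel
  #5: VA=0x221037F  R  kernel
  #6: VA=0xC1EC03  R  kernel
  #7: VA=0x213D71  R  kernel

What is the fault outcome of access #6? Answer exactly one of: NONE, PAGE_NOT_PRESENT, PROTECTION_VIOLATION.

Trace:
#0 VA=0x2E1F1D9 (r,kernel):
  [0] read 0x20 idx=23: raw=0x21007 flags P=1 W=1 U=1 S=0
  [1] read 0x21 idx=31: raw=0x24007 flags P=1 W=1 U=1 S=0
  ⇒ phys 0x241D9  [2 reads]
#1 VA=0x3E0A02A (r,kernel):
  [0] read 0x20 idx=31: raw=0x27007 flags P=1 W=1 U=1 S=0
  [1] read 0x27 idx=10: raw=0x2A007 flags P=1 W=1 U=1 S=0
  ⇒ phys 0x2A02A  [2 reads]
#2 VA=0xA190E6 (r,kernel):
  [0] read 0x20 idx=5: raw=0x2D007 flags P=1 W=1 U=1 S=0
  [1] read 0x2D idx=25: raw=0x2F007 flags P=1 W=1 U=1 S=0
  ⇒ phys 0x2F0E6  [2 reads]
#3 VA=0x40D663 (r,kernel):
  [0] read 0x20 idx=2: raw=0x33007 flags P=1 W=1 U=1 S=0
  [1] read 0x33 idx=13: raw=0x35007 flags P=1 W=1 U=1 S=0
  ⇒ phys 0x35663  [2 reads]
#4 VA=0x2A18161 (r,kernel):
  [0] read 0x20 idx=21: raw=0x37007 flags P=1 W=1 U=1 S=0
  [1] read 0x37 idx=24: raw=0xD006 flags P=0 W=1 U=1 S=0
  → PAGE_NOT_PRESENT  (2 entries read)
#5 VA=0x221037F (r,kernel):
  [0] read 0x20 idx=17: raw=0x3B007 flags P=1 W=1 U=1 S=0
  [1] read 0x3B idx=16: raw=0x3F007 flags P=1 W=1 U=1 S=0
  ⇒ phys 0x3F37F  [2 reads]
#6 VA=0xC1EC03 (r,kernel):
  [0] read 0x20 idx=6: raw=0x40007 flags P=1 W=1 U=1 S=0
  [1] read 0x40 idx=30: raw=0x41007 flags P=1 W=1 U=1 S=0
  ⇒ phys 0x41C03  [2 reads]
#7 VA=0x213D71 (r,kernel):
  [0] read 0x20 idx=1: raw=0x45007 flags P=1 W=1 U=1 S=0
  [1] read 0x45 idx=19: raw=0x46007 flags P=1 W=1 U=1 S=0
  ⇒ phys 0x46D71  [2 reads]

Access #6 fault: NONE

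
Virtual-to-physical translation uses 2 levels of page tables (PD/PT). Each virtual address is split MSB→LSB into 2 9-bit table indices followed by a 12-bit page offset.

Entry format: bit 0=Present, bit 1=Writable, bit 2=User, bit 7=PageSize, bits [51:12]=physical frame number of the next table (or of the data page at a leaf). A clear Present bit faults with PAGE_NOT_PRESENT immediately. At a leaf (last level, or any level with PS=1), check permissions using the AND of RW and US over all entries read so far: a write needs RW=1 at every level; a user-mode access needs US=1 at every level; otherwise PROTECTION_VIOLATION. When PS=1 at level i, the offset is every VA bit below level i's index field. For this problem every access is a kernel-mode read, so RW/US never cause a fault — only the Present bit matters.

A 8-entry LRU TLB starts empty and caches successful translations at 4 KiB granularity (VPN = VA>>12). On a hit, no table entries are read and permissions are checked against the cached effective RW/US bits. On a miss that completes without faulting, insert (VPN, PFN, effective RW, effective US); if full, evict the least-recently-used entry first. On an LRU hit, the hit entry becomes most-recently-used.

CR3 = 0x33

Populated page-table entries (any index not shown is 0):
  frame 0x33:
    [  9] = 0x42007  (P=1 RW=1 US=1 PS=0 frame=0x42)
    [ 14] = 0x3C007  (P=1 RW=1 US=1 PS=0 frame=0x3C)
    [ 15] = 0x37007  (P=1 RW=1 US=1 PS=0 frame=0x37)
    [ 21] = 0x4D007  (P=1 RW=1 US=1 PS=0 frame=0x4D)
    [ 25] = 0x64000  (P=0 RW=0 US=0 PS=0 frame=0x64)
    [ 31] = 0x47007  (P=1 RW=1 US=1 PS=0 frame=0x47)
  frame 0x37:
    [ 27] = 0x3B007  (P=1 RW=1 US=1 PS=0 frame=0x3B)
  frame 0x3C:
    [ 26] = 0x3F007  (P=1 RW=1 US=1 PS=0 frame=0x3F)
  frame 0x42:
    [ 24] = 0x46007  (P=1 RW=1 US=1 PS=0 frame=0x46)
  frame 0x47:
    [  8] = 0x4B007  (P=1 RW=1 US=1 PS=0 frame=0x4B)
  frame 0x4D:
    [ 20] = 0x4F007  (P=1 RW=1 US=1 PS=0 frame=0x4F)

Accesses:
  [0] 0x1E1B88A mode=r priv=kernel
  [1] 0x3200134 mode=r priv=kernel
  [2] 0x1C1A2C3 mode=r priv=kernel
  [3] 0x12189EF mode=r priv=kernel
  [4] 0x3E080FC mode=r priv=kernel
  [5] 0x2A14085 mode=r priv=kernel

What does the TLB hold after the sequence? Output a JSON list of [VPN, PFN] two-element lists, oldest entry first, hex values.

Walk each access:
#0 VA=0x1E1B88A (r,kernel):
  L0: frame=0x33 idx=15 entry=0x37007 [P=1 RW=1 US=1 PS=0]
  L1: frame=0x37 idx=27 entry=0x3B007 [P=1 RW=1 US=1 PS=0]
  → PA=0x3B88A  (2 entries read)
#1 VA=0x3200134 (r,kernel):
  L0: frame=0x33 idx=25 entry=0x64000 [P=0 RW=0 US=0 PS=0]
  → PAGE_NOT_PRESENT  (1 entries read)
#2 VA=0x1C1A2C3 (r,kernel):
  L0: frame=0x33 idx=14 entry=0x3C007 [P=1 RW=1 US=1 PS=0]
  L1: frame=0x3C idx=26 entry=0x3F007 [P=1 RW=1 US=1 PS=0]
  → PA=0x3F2C3  (2 entries read)
#3 VA=0x12189EF (r,kernel):
  L0: frame=0x33 idx=9 entry=0x42007 [P=1 RW=1 US=1 PS=0]
  L1: frame=0x42 idx=24 entry=0x46007 [P=1 RW=1 US=1 PS=0]
  → PA=0x469EF  (2 entries read)
#4 VA=0x3E080FC (r,kernel):
  L0: frame=0x33 idx=31 entry=0x47007 [P=1 RW=1 US=1 PS=0]
  L1: frame=0x47 idx=8 entry=0x4B007 [P=1 RW=1 US=1 PS=0]
  → PA=0x4B0FC  (2 entries read)
#5 VA=0x2A14085 (r,kernel):
  L0: frame=0x33 idx=21 entry=0x4D007 [P=1 RW=1 US=1 PS=0]
  L1: frame=0x4D idx=20 entry=0x4F007 [P=1 RW=1 US=1 PS=0]
  → PA=0x4F085  (2 entries read)

TLB: [["0x1E1B", "0x3B"], ["0x1C1A", "0x3F"], ["0x1218", "0x46"], ["0x3E08", "0x4B"], ["0x2A14", "0x4F"]]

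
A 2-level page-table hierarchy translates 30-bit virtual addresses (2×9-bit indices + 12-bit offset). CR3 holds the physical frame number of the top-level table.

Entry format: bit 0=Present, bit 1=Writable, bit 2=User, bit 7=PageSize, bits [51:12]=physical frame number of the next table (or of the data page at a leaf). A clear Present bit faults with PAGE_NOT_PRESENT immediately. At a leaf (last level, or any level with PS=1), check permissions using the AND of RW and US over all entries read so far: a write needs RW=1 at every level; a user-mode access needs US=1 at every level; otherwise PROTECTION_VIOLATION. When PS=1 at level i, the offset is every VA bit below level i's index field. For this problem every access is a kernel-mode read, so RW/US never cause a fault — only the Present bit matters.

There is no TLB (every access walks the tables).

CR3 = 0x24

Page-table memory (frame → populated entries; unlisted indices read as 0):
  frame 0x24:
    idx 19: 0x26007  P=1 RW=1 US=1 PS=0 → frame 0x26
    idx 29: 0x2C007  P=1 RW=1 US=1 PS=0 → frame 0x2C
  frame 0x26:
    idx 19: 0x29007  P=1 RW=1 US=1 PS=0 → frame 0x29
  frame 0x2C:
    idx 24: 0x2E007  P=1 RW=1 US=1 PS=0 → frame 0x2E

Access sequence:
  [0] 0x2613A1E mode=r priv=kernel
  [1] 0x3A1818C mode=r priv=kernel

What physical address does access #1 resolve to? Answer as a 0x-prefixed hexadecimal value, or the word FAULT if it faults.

Per-access translation:
#0 VA=0x2613A1E (r,kernel):
  lvl0: tbl 0x24, slot 19 ⇒ 0x26007 (P1/RW1/US1/PS0)
  lvl1: tbl 0x26, slot 19 ⇒ 0x29007 (P1/RW1/US1/PS0)
  → PA=0x29A1E  (2 entries read)
#1 VA=0x3A1818C (r,kernel):
  lvl0: tbl 0x24, slot 29 ⇒ 0x2C007 (P1/RW1/US1/PS0)
  lvl1: tbl 0x2C, slot 24 ⇒ 0x2E007 (P1/RW1/US1/PS0)
  → PA=0x2E18C  (2 entries read)

Access #1 PA: 0x2E18C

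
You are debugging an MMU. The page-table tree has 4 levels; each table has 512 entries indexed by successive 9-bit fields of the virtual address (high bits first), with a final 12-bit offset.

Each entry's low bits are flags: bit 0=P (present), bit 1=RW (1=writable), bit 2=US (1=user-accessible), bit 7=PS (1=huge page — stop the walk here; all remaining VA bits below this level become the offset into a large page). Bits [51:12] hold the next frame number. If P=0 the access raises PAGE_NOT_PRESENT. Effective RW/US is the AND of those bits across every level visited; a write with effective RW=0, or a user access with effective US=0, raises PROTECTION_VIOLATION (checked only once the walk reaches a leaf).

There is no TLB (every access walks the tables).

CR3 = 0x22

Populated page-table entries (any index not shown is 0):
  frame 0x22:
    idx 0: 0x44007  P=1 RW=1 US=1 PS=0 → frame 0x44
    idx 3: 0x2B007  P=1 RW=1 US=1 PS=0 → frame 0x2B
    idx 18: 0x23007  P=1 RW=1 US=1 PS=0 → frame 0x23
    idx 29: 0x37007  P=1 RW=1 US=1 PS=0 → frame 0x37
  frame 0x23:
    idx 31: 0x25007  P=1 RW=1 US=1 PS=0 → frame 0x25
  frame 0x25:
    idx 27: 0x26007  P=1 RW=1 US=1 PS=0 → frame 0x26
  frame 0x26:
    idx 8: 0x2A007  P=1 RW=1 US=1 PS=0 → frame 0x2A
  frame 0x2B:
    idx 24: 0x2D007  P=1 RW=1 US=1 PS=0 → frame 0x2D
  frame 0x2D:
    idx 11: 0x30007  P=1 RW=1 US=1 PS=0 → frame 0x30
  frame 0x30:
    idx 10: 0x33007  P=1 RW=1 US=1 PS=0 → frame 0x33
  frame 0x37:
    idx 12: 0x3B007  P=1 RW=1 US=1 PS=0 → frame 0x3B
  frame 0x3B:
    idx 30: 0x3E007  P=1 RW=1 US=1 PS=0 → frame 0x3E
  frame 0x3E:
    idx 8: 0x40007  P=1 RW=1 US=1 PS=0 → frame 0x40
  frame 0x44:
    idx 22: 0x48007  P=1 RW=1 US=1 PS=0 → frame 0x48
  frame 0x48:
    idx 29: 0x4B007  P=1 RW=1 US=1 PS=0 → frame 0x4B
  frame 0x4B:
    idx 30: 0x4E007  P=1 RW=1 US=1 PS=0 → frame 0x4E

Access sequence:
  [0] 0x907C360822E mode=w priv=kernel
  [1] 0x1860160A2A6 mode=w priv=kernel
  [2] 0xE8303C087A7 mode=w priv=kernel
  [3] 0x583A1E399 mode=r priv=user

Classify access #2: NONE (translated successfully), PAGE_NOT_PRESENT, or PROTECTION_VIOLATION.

Trace:
#0 VA=0x907C360822E (w,kernel):
  lvl0: tbl 0x22, slot 18 ⇒ 0x23007 (P1/RW1/US1/PS0)
  lvl1: tbl 0x23, slot 31 ⇒ 0x25007 (P1/RW1/US1/PS0)
  lvl2: tbl 0x25, slot 27 ⇒ 0x26007 (P1/RW1/US1/PS0)
  lvl3: tbl 0x26, slot 8 ⇒ 0x2A007 (P1/RW1/US1/PS0)
  → PA=0x2A22E  (4 entries read)
#1 VA=0x1860160A2A6 (w,kernel):
  lvl0: tbl 0x22, slot 3 ⇒ 0x2B007 (P1/RW1/US1/PS0)
  lvl1: tbl 0x2B, slot 24 ⇒ 0x2D007 (P1/RW1/US1/PS0)
  lvl2: tbl 0x2D, slot 11 ⇒ 0x30007 (P1/RW1/US1/PS0)
  lvl3: tbl 0x30, slot 10 ⇒ 0x33007 (P1/RW1/US1/PS0)
  → PA=0x332A6  (4 entries read)
#2 VA=0xE8303C087A7 (w,kernel):
  lvl0: tbl 0x22, slot 29 ⇒ 0x37007 (P1/RW1/US1/PS0)
  lvl1: tbl 0x37, slot 12 ⇒ 0x3B007 (P1/RW1/US1/PS0)
  lvl2: tbl 0x3B, slot 30 ⇒ 0x3E007 (P1/RW1/US1/PS0)
  lvl3: tbl 0x3E, slot 8 ⇒ 0x40007 (P1/RW1/US1/PS0)
  → PA=0x407A7  (4 entries read)
#3 VA=0x583A1E399 (r,user):
  lvl0: tbl 0x22, slot 0 ⇒ 0x44007 (P1/RW1/US1/PS0)
  lvl1: tbl 0x44, slot 22 ⇒ 0x48007 (P1/RW1/US1/PS0)
  lvl2: tbl 0x48, slot 29 ⇒ 0x4B007 (P1/RW1/US1/PS0)
  lvl3: tbl 0x4B, slot 30 ⇒ 0x4E007 (P1/RW1/US1/PS0)
  → PA=0x4E399  (4 entries read)

Access #2 fault: NONE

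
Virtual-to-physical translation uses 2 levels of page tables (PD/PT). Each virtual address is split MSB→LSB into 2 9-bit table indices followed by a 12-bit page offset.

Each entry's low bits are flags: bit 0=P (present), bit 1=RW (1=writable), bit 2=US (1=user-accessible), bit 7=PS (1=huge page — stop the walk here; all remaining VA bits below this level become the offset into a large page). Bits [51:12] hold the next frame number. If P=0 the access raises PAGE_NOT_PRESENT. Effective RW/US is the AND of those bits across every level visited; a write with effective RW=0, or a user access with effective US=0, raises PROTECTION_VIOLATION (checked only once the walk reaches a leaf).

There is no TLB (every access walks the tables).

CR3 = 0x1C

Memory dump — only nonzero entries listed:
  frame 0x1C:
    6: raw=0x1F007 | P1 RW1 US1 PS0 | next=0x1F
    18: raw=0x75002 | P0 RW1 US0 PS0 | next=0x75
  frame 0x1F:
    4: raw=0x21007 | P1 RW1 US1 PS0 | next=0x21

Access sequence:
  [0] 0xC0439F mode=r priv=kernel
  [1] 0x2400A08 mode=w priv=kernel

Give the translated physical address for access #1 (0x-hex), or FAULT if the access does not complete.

Per-access translation:
#0 VA=0xC0439F (r,kernel):
  L0: frame=0x1C idx=6 entry=0x1F007 [P=1 RW=1 US=1 PS=0]
  L1: frame=0x1F idx=4 entry=0x21007 [P=1 RW=1 US=1 PS=0]
  ⇒ phys 0x2139F  [2 reads]
#1 VA=0x2400A08 (w,kernel):
  L0: frame=0x1C idx=18 entry=0x75002 [P=0 RW=1 US=0 PS=0]
  ✗ PAGE_NOT_PRESENT  [1 reads]

Access #1 PA: FAULT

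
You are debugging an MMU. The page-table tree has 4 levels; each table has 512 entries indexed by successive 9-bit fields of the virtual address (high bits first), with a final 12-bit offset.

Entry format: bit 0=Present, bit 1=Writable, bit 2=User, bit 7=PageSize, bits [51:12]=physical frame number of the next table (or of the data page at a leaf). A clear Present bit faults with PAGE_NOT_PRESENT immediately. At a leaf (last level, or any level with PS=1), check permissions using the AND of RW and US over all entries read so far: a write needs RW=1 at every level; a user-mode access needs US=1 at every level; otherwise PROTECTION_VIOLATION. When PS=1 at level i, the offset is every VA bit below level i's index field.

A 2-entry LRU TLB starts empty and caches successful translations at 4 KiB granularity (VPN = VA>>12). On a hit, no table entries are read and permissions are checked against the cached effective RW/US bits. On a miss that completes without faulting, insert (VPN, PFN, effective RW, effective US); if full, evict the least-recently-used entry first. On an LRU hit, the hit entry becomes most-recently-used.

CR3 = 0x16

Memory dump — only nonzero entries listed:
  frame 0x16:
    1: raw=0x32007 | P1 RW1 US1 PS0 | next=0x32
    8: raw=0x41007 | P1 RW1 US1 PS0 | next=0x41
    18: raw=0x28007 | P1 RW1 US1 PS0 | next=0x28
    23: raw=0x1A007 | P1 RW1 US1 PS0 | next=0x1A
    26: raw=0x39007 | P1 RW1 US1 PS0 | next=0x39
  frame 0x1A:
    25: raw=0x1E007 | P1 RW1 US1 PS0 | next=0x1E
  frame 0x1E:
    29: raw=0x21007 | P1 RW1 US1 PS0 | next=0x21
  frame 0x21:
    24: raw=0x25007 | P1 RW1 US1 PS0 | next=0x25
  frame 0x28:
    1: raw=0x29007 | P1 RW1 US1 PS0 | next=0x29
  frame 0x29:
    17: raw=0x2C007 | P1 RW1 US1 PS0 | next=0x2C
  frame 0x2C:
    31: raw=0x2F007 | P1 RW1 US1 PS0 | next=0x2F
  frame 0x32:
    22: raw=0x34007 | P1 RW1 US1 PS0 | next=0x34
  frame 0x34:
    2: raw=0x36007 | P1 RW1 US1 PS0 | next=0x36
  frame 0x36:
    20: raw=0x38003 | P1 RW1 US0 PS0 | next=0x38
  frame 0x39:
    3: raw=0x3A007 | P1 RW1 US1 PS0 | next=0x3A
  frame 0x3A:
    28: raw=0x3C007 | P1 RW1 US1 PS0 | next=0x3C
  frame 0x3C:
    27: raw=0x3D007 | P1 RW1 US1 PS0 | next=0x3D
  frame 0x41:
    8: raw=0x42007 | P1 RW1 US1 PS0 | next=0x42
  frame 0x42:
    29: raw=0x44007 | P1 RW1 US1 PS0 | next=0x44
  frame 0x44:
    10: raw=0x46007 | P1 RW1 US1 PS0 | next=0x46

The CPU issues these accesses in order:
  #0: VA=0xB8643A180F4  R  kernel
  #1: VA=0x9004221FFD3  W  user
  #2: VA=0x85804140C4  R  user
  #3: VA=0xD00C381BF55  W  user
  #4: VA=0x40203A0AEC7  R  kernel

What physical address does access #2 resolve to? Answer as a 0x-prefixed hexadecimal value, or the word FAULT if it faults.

Per-access translation:
#0 VA=0xB8643A180F4 (r,kernel):
  lvl0: tbl 0x16, slot 23 ⇒ 0x1A007 (P1/RW1/US1/PS0)
  lvl1: tbl 0x1A, slot 25 ⇒ 0x1E007 (P1/RW1/US1/PS0)
  lvl2: tbl 0x1E, slot 29 ⇒ 0x21007 (P1/RW1/US1/PS0)
  lvl3: tbl 0x21, slot 24 ⇒ 0x25007 (P1/RW1/US1/PS0)
  ✓ 0x250F4  — 4 lookups
#1 VA=0x9004221FFD3 (w,user):
  lvl0: tbl 0x16, slot 18 ⇒ 0x28007 (P1/RW1/US1/PS0)
  lvl1: tbl 0x28, slot 1 ⇒ 0x29007 (P1/RW1/US1/PS0)
  lvl2: tbl 0x29, slot 17 ⇒ 0x2C007 (P1/RW1/US1/PS0)
  lvl3: tbl 0x2C, slot 31 ⇒ 0x2F007 (P1/RW1/US1/PS0)
  ✓ 0x2FFD3  — 4 lookups
#2 VA=0x85804140C4 (r,user):
  lvl0: tbl 0x16, slot 1 ⇒ 0x32007 (P1/RW1/US1/PS0)
  lvl1: tbl 0x32, slot 22 ⇒ 0x34007 (P1/RW1/US1/PS0)
  lvl2: tbl 0x34, slot 2 ⇒ 0x36007 (P1/RW1/US1/PS0)
  lvl3: tbl 0x36, slot 20 ⇒ 0x38003 (P1/RW1/US0/PS0)
  → PROTECTION_VIOLATION  (4 entries read)
#3 VA=0xD00C381BF55 (w,user):
  lvl0: tbl 0x16, slot 26 ⇒ 0x39007 (P1/RW1/US1/PS0)
  lvl1: tbl 0x39, slot 3 ⇒ 0x3A007 (P1/RW1/US1/PS0)
  lvl2: tbl 0x3A, slot 28 ⇒ 0x3C007 (P1/RW1/US1/PS0)
  lvl3: tbl 0x3C, slot 27 ⇒ 0x3D007 (P1/RW1/US1/PS0)
  ✓ 0x3DF55  — 4 lookups
#4 VA=0x40203A0AEC7 (r,kernel):
  lvl0: tbl 0x16, slot 8 ⇒ 0x41007 (P1/RW1/US1/PS0)
  lvl1: tbl 0x41, slot 8 ⇒ 0x42007 (P1/RW1/US1/PS0)
  lvl2: tbl 0x42, slot 29 ⇒ 0x44007 (P1/RW1/US1/PS0)
  lvl3: tbl 0x44, slot 10 ⇒ 0x46007 (P1/RW1/US1/PS0)
  ✓ 0x46EC7  — 4 lookups

Access #2 PA: FAULT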